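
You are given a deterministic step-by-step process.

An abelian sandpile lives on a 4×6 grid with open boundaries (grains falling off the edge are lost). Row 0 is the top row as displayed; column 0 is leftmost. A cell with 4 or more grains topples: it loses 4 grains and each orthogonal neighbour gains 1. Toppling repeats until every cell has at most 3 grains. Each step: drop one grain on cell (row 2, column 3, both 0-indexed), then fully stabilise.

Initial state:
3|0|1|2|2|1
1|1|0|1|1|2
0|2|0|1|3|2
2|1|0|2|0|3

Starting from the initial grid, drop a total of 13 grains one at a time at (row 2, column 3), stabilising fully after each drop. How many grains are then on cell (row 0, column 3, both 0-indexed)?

step 0: 3|0|1|2|2|1
1|1|0|1|1|2
0|2|0|1|3|2
2|1|0|2|0|3
step 1: 3|0|1|2|2|1
1|1|0|1|1|2
0|2|0|2|3|2
2|1|0|2|0|3
step 2: 3|0|1|2|2|1
1|1|0|1|1|2
0|2|0|3|3|2
2|1|0|2|0|3
step 3: 3|0|1|2|2|1
1|1|0|2|2|2
0|2|1|1|0|3
2|1|0|3|1|3
step 4: 3|0|1|2|2|1
1|1|0|2|2|2
0|2|1|2|0|3
2|1|0|3|1|3
step 5: 3|0|1|2|2|1
1|1|0|2|2|2
0|2|1|3|0|3
2|1|0|3|1|3
step 6: 3|0|1|2|2|1
1|1|0|3|2|2
0|2|2|1|1|3
2|1|1|0|2|3
step 7: 3|0|1|2|2|1
1|1|0|3|2|2
0|2|2|2|1|3
2|1|1|0|2|3
step 8: 3|0|1|2|2|1
1|1|0|3|2|2
0|2|2|3|1|3
2|1|1|0|2|3
step 9: 3|0|1|3|2|1
1|1|1|0|3|2
0|2|3|1|2|3
2|1|1|1|2|3
step 10: 3|0|1|3|2|1
1|1|1|0|3|2
0|2|3|2|2|3
2|1|1|1|2|3
step 11: 3|0|1|3|2|1
1|1|1|0|3|2
0|2|3|3|2|3
2|1|1|1|2|3
step 12: 3|0|1|3|2|1
1|1|2|1|3|2
0|3|0|1|3|3
2|1|2|2|2|3
step 13: 3|0|1|3|2|1
1|1|2|1|3|2
0|3|0|2|3|3
2|1|2|2|2|3

3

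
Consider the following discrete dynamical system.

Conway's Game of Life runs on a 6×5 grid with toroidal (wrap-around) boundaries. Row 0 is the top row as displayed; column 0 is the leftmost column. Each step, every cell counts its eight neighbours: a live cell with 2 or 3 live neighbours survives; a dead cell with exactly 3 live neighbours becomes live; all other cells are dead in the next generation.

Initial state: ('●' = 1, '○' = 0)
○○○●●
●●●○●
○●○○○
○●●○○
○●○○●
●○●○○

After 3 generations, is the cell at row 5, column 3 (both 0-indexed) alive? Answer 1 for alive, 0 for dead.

1

gen 0: ○○○●●
●●●○●
○●○○○
○●●○○
○●○○●
●○●○○
gen 1: ○○○○○
○●●○●
○○○●○
○●●○○
○○○●○
●●●○○
gen 2: ○○○●○
○○●●○
●○○●○
○○●●○
●○○●○
○●●○○
gen 3: ○●○●○
○○●●○
○●○○○
○●●●○
○○○●●
○●●●●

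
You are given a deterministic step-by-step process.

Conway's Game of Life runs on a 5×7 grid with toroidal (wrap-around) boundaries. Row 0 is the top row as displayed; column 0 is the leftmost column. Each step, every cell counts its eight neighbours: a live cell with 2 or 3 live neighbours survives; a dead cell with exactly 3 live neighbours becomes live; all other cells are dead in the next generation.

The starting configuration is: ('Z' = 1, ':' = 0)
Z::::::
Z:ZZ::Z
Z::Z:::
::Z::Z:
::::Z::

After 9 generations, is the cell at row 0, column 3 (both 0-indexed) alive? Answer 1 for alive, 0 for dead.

t=0: Z::::::
Z:ZZ::Z
Z::Z:::
::Z::Z:
::::Z::
t=1: ZZ:Z::Z
Z:ZZ::Z
Z::ZZ::
:::ZZ::
:::::::
t=2: :Z:Z::Z
:::::Z:
ZZ:::ZZ
:::ZZ::
Z:ZZZ::
t=3: ZZ:Z:ZZ
:ZZ:ZZ:
Z::::ZZ
:::::::
ZZ:::Z:
t=4: :::Z:::
::ZZ:::
ZZ::ZZZ
:Z:::Z:
:ZZ:ZZ:
t=5: :Z:::::
ZZZZ:ZZ
ZZ:ZZZZ
:::Z:::
:ZZZZZ:
t=6: :::::::
:::Z:::
:::::::
:::::::
:Z:ZZ::
t=7: ::ZZZ::
:::::::
:::::::
:::::::
:::::::
t=8: :::Z:::
:::Z:::
:::::::
:::::::
:::Z:::
t=9: ::ZZZ::
:::::::
:::::::
:::::::
:::::::

1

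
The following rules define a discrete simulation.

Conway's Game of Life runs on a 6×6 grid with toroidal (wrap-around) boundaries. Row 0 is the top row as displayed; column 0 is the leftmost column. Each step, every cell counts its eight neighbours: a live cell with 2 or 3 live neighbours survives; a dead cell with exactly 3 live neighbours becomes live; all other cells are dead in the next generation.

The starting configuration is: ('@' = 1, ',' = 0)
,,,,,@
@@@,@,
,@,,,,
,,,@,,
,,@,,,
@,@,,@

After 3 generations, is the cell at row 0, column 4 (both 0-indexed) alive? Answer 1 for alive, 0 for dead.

k=0  ,,,,,@
@@@,@,
,@,,,,
,,,@,,
,,@,,,
@,@,,@
k=1  ,,@@@,
@@@,,@
@@,@,,
,,@,,,
,@@@,,
@@,,,@
k=2  ,,,@@,
,,,,,@
,,,@,@
@,,,,,
,,,@,,
@,,,,@
k=3  @,,,@,
,,,@,@
@,,,@@
,,,,@,
@,,,,@
,,,@,@

1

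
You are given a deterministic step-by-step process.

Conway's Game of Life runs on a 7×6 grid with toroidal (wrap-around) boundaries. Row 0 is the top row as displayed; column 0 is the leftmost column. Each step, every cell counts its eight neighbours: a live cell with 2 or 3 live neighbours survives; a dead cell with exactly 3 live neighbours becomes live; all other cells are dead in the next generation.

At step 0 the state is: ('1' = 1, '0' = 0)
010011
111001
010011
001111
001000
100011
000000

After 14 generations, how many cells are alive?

11

0) 010011
111001
010011
001111
001000
100011
000000
1) 011011
001100
000000
111001
111000
000001
000000
2) 011010
011110
100100
001001
001000
110000
100011
3) 000000
100011
100001
011100
101000
110000
001110
4) 000000
100010
001100
001101
100100
100001
011100
5) 011100
000100
011001
010000
111100
100111
111000
6) 100100
100110
111000
000100
000100
000010
000000
7) 000111
100110
111011
010100
000110
000000
000000
8) 000101
000000
000000
010000
001110
000000
000010
9) 000010
000000
000000
001100
001100
000010
000010
10) 000000
000000
000000
001100
001010
000010
000111
11) 000010
000000
000000
001100
001010
000000
000111
12) 000111
000000
000000
001100
001000
000001
000111
13) 000101
000010
000000
001100
001100
000101
100100
14) 000101
000010
000100
001100
000000
000100
101101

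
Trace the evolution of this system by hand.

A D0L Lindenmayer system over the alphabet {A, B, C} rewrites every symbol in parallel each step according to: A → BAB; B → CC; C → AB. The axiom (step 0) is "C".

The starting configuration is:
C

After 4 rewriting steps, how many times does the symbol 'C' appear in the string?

8

gen 0: C
gen 1: AB
gen 2: BABCC
gen 3: CCBABCCABAB
gen 4: ABABCCBABCCABABBABCCBABCC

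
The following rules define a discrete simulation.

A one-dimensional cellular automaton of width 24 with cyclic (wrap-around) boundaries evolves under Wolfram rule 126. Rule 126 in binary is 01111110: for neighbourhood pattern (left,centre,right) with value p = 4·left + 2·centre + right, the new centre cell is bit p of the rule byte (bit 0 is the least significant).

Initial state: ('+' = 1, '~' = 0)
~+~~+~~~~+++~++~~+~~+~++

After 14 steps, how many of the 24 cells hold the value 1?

step 0: ~+~~+~~~~+++~++~~+~~+~++
step 1: ++++++~~++~+++++++++++++
step 2: ~~~~~+++++++~~~~~~~~~~~~
step 3: ~~~~++~~~~~++~~~~~~~~~~~
step 4: ~~~++++~~~++++~~~~~~~~~~
step 5: ~~++~~++~++~~++~~~~~~~~~
step 6: ~+++++++++++++++~~~~~~~~
step 7: ++~~~~~~~~~~~~~++~~~~~~~
step 8: +++~~~~~~~~~~~++++~~~~~+
step 9: ~~++~~~~~~~~~++~~++~~~++
step 10: +++++~~~~~~~++++++++~+++
step 11: ~~~~++~~~~~++~~~~~~+++~~
step 12: ~~~++++~~~++++~~~~++~++~
step 13: ~~++~~++~++~~++~~+++++++
step 14: ++++++++++++++++++~~~~~+

19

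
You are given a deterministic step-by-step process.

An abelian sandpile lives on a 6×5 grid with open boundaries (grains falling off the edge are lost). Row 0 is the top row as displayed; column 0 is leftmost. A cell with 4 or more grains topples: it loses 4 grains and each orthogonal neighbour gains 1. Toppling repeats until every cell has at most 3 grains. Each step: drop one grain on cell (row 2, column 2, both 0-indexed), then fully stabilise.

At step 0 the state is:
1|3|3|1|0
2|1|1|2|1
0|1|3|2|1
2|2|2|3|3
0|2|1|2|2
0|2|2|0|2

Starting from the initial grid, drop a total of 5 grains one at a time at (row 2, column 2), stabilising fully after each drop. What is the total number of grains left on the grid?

51

k=0  1|3|3|1|0
2|1|1|2|1
0|1|3|2|1
2|2|2|3|3
0|2|1|2|2
0|2|2|0|2
k=1  1|3|3|1|0
2|1|2|2|1
0|2|0|3|1
2|2|3|3|3
0|2|1|2|2
0|2|2|0|2
k=2  1|3|3|1|0
2|1|2|2|1
0|2|1|3|1
2|2|3|3|3
0|2|1|2|2
0|2|2|0|2
k=3  1|3|3|1|0
2|1|2|2|1
0|2|2|3|1
2|2|3|3|3
0|2|1|2|2
0|2|2|0|2
k=4  1|3|3|1|0
2|1|2|2|1
0|2|3|3|1
2|2|3|3|3
0|2|1|2|2
0|2|2|0|2
k=5  1|3|3|1|0
2|1|3|3|1
0|3|2|1|3
2|3|1|2|0
0|2|2|3|3
0|2|2|0|2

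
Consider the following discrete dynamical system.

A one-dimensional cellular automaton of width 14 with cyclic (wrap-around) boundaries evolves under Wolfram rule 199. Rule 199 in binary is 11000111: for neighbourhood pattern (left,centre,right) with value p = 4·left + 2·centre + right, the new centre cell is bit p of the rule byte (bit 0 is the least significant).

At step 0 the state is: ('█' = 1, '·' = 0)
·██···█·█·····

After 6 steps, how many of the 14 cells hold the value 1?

0) ·██···█·█·····
1) █·█·███·█·████
2) █·█··██·█··███
3) █·█·█·█·█·█·██
4) █·█·█·█·█·█··█
5) █·█·█·█·█·█·█·
6) █·█·█·█·█·█·█·

7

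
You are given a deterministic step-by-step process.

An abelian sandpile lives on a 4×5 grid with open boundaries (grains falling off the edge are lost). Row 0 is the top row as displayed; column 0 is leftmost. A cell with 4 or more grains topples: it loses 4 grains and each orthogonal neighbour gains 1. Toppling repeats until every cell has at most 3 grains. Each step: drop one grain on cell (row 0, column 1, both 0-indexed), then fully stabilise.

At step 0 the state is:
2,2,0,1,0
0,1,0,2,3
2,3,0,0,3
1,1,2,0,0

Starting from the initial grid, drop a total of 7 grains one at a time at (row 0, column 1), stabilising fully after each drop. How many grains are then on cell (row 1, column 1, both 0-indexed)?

k=0  2,2,0,1,0
0,1,0,2,3
2,3,0,0,3
1,1,2,0,0
k=1  2,3,0,1,0
0,1,0,2,3
2,3,0,0,3
1,1,2,0,0
k=2  3,0,1,1,0
0,2,0,2,3
2,3,0,0,3
1,1,2,0,0
k=3  3,1,1,1,0
0,2,0,2,3
2,3,0,0,3
1,1,2,0,0
k=4  3,2,1,1,0
0,2,0,2,3
2,3,0,0,3
1,1,2,0,0
k=5  3,3,1,1,0
0,2,0,2,3
2,3,0,0,3
1,1,2,0,0
k=6  0,1,2,1,0
1,3,0,2,3
2,3,0,0,3
1,1,2,0,0
k=7  0,2,2,1,0
1,3,0,2,3
2,3,0,0,3
1,1,2,0,0

3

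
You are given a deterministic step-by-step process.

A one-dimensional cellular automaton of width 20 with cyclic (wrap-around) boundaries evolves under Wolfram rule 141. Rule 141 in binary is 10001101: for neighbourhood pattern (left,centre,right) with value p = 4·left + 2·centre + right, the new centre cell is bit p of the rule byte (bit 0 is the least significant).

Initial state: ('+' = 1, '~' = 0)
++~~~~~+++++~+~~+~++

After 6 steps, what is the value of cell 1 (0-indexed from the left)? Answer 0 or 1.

t=0: ++~~~~~+++++~+~~+~++
t=1: +~~+++~++++~~+~~+~++
t=2: ~~~++~~+++~~~+~~+~++
t=3: ~+~+~~~++~~+~+~~+~+~
t=4: ~+~+~+~+~~~+~+~~+~+~
t=5: ~+~+~+~+~+~+~+~~+~+~
t=6: ~+~+~+~+~+~+~+~~+~+~

1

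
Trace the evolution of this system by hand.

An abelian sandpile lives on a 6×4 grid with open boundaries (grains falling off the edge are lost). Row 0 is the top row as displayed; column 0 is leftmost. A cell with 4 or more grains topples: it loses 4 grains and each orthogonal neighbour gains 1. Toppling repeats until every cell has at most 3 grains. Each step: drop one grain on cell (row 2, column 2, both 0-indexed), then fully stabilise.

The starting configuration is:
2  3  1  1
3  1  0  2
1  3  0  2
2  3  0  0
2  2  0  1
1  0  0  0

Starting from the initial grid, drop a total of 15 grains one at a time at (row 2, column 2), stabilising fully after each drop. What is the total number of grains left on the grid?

36

[0] 2  3  1  1
3  1  0  2
1  3  0  2
2  3  0  0
2  2  0  1
1  0  0  0
[1] 2  3  1  1
3  1  0  2
1  3  1  2
2  3  0  0
2  2  0  1
1  0  0  0
[2] 2  3  1  1
3  1  0  2
1  3  2  2
2  3  0  0
2  2  0  1
1  0  0  0
[3] 2  3  1  1
3  1  0  2
1  3  3  2
2  3  0  0
2  2  0  1
1  0  0  0
[4] 2  3  1  1
3  2  1  2
2  1  1  3
3  0  2  0
2  3  0  1
1  0  0  0
[5] 2  3  1  1
3  2  1  2
2  1  2  3
3  0  2  0
2  3  0  1
1  0  0  0
[6] 2  3  1  1
3  2  1  2
2  1  3  3
3  0  2  0
2  3  0  1
1  0  0  0
[7] 2  3  1  1
3  2  2  3
2  2  1  0
3  0  3  1
2  3  0  1
1  0  0  0
[8] 2  3  1  1
3  2  2  3
2  2  2  0
3  0  3  1
2  3  0  1
1  0  0  0
[9] 2  3  1  1
3  2  2  3
2  2  3  0
3  0  3  1
2  3  0  1
1  0  0  0
[10] 2  3  1  1
3  2  3  3
2  3  1  1
3  1  0  2
2  3  1  1
1  0  0  0
[11] 2  3  1  1
3  2  3  3
2  3  2  1
3  1  0  2
2  3  1  1
1  0  0  0
[12] 2  3  1  1
3  2  3  3
2  3  3  1
3  1  0  2
2  3  1  1
1  0  0  0
[13] 0  1  3  2
2  2  2  0
1  2  2  3
0  3  1  2
3  3  1  1
1  0  0  0
[14] 0  1  3  2
2  2  2  0
1  2  3  3
0  3  1  2
3  3  1  1
1  0  0  0
[15] 0  1  3  2
2  2  3  1
1  3  1  0
0  3  2  3
3  3  1  1
1  0  0  0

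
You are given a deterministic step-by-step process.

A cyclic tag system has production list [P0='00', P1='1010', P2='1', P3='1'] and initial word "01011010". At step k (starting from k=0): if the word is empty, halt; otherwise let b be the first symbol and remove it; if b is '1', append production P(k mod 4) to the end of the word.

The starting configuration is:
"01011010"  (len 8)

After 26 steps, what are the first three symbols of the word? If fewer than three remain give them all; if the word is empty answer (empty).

step 0: "01011010"  (len 8)
step 1: "1011010"  (len 7)
step 2: "0110101010"  (len 10)
step 3: "110101010"  (len 9)
step 4: "101010101"  (len 9)
step 5: "0101010100"  (len 10)
step 6: "101010100"  (len 9)
step 7: "010101001"  (len 9)
step 8: "10101001"  (len 8)
step 9: "010100100"  (len 9)
step 10: "10100100"  (len 8)
step 11: "01001001"  (len 8)
step 12: "1001001"  (len 7)
step 13: "00100100"  (len 8)
step 14: "0100100"  (len 7)
step 15: "100100"  (len 6)
step 16: "001001"  (len 6)
step 17: "01001"  (len 5)
step 18: "1001"  (len 4)
step 19: "0011"  (len 4)
step 20: "011"  (len 3)
step 21: "11"  (len 2)
step 22: "11010"  (len 5)
step 23: "10101"  (len 5)
step 24: "01011"  (len 5)
step 25: "1011"  (len 4)
step 26: "0111010"  (len 7)

011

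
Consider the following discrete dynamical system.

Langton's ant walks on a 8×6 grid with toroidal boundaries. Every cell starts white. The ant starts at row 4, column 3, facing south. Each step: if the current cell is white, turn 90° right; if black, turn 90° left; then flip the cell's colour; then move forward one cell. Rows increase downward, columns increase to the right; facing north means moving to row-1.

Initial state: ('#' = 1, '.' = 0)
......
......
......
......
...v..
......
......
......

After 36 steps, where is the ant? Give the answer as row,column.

0,3

0) ......
......
......
......
...v..
......
......
......
1) ......
......
......
......
..<#..
......
......
......
2) ......
......
......
..^...
..##..
......
......
......
3) ......
......
......
..#>..
..##..
......
......
......
4) ......
......
......
..##..
..#v..
......
......
......
5) ......
......
......
..##..
..#.>.
......
......
......
6) ......
......
......
..##..
..#.#.
....v.
......
......
7) ......
......
......
..##..
..#.#.
...<#.
......
......
8) ......
......
......
..##..
..#^#.
...##.
......
......
9) ......
......
......
..##..
..##>.
...##.
......
......
10) ......
......
......
..##^.
..##..
...##.
......
......
11) ......
......
......
..###>
..##..
...##.
......
......
12) ......
......
......
..####
..##.v
...##.
......
......
13) ......
......
......
..####
..##<#
...##.
......
......
14) ......
......
......
..##^#
..####
...##.
......
......
15) ......
......
......
..#<.#
..####
...##.
......
......
16) ......
......
......
..#..#
..#v##
...##.
......
......
17) ......
......
......
..#..#
..#.>#
...##.
......
......
18) ......
......
......
..#.^#
..#..#
...##.
......
......
19) ......
......
......
..#.#>
..#..#
...##.
......
......
20) ......
......
.....^
..#.#.
..#..#
...##.
......
......
21) ......
......
>....#
..#.#.
..#..#
...##.
......
......
22) ......
......
#....#
v.#.#.
..#..#
...##.
......
......
23) ......
......
#....#
#.#.#<
..#..#
...##.
......
......
24) ......
......
#....^
#.#.##
..#..#
...##.
......
......
25) ......
......
#...<.
#.#.##
..#..#
...##.
......
......
26) ......
....^.
#...#.
#.#.##
..#..#
...##.
......
......
27) ......
....#>
#...#.
#.#.##
..#..#
...##.
......
......
28) ......
....##
#...#v
#.#.##
..#..#
...##.
......
......
29) ......
....##
#...<#
#.#.##
..#..#
...##.
......
......
30) ......
....##
#....#
#.#.v#
..#..#
...##.
......
......
31) ......
....##
#....#
#.#..>
..#..#
...##.
......
......
32) ......
....##
#....^
#.#...
..#..#
...##.
......
......
33) ......
....##
#...<.
#.#...
..#..#
...##.
......
......
34) ......
....^#
#...#.
#.#...
..#..#
...##.
......
......
35) ......
...<.#
#...#.
#.#...
..#..#
...##.
......
......
36) ...^..
...#.#
#...#.
#.#...
..#..#
...##.
......
......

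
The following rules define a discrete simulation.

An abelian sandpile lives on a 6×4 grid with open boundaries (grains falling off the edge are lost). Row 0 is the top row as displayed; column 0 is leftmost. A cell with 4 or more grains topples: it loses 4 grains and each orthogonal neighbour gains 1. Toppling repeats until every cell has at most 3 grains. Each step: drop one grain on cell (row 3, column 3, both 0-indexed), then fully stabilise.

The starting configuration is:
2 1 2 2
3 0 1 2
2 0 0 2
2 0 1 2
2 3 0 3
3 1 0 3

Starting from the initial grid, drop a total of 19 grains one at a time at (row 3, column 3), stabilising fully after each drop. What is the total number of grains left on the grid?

[0] 2 1 2 2
3 0 1 2
2 0 0 2
2 0 1 2
2 3 0 3
3 1 0 3
[1] 2 1 2 2
3 0 1 2
2 0 0 2
2 0 1 3
2 3 0 3
3 1 0 3
[2] 2 1 2 2
3 0 1 2
2 0 0 3
2 0 2 1
2 3 1 1
3 1 1 0
[3] 2 1 2 2
3 0 1 2
2 0 0 3
2 0 2 2
2 3 1 1
3 1 1 0
[4] 2 1 2 2
3 0 1 2
2 0 0 3
2 0 2 3
2 3 1 1
3 1 1 0
[5] 2 1 2 2
3 0 1 3
2 0 1 0
2 0 3 1
2 3 1 2
3 1 1 0
[6] 2 1 2 2
3 0 1 3
2 0 1 0
2 0 3 2
2 3 1 2
3 1 1 0
[7] 2 1 2 2
3 0 1 3
2 0 1 0
2 0 3 3
2 3 1 2
3 1 1 0
[8] 2 1 2 2
3 0 1 3
2 0 2 1
2 1 0 1
2 3 2 3
3 1 1 0
[9] 2 1 2 2
3 0 1 3
2 0 2 1
2 1 0 2
2 3 2 3
3 1 1 0
[10] 2 1 2 2
3 0 1 3
2 0 2 1
2 1 0 3
2 3 2 3
3 1 1 0
[11] 2 1 2 2
3 0 1 3
2 0 2 2
2 1 1 1
2 3 3 0
3 1 1 1
[12] 2 1 2 2
3 0 1 3
2 0 2 2
2 1 1 2
2 3 3 0
3 1 1 1
[13] 2 1 2 2
3 0 1 3
2 0 2 2
2 1 1 3
2 3 3 0
3 1 1 1
[14] 2 1 2 2
3 0 1 3
2 0 2 3
2 1 2 0
2 3 3 1
3 1 1 1
[15] 2 1 2 2
3 0 1 3
2 0 2 3
2 1 2 1
2 3 3 1
3 1 1 1
[16] 2 1 2 2
3 0 1 3
2 0 2 3
2 1 2 2
2 3 3 1
3 1 1 1
[17] 2 1 2 2
3 0 1 3
2 0 2 3
2 1 2 3
2 3 3 1
3 1 1 1
[18] 2 1 2 3
3 0 2 0
2 0 3 1
2 1 3 1
2 3 3 2
3 1 1 1
[19] 2 1 2 3
3 0 2 0
2 0 3 1
2 1 3 2
2 3 3 2
3 1 1 1

43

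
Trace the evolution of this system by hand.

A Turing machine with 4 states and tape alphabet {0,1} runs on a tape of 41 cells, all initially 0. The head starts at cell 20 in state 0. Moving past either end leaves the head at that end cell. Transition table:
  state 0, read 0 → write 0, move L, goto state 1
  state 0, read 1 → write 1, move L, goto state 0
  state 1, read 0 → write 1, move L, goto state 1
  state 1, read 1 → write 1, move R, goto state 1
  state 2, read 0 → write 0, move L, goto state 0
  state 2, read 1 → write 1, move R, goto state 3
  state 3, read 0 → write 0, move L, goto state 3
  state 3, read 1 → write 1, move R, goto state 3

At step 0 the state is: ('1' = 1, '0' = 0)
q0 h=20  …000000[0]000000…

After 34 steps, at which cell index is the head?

gen 0: q0 h=20  …000000[0]000000…
gen 1: q1 h=19  …000000[0]000000…
gen 2: q1 h=18  …000000[0]100000…
gen 3: q1 h=17  …000000[0]110000…
gen 4: q1 h=16  …000000[0]111000…
gen 5: q1 h=15  …000000[0]111100…
gen 6: q1 h=14  …000000[0]111110…
gen 7: q1 h=13  …000000[0]111111…
gen 8: q1 h=12  …000000[0]111111…
gen 9: q1 h=11  …000000[0]111111…
gen 10: q1 h=10  …000000[0]111111…
gen 11: q1 h= 9  …000000[0]111111…
gen 12: q1 h= 8  …000000[0]111111…
gen 13: q1 h= 7  …000000[0]111111…
gen 14: q1 h= 6  |000000[0]111111…
gen 15: q1 h= 5  |00000[0]111111…
gen 16: q1 h= 4  |0000[0]111111…
gen 17: q1 h= 3  |000[0]111111…
gen 18: q1 h= 2  |00[0]111111…
gen 19: q1 h= 1  |0[0]111111…
gen 20: q1 h= 0  |[0]111111…
gen 21: q1 h= 0  |[1]111111…
gen 22: q1 h= 1  |1[1]111111…
gen 23: q1 h= 2  |11[1]111111…
gen 24: q1 h= 3  |111[1]111111…
gen 25: q1 h= 4  |1111[1]111111…
gen 26: q1 h= 5  |11111[1]111111…
gen 27: q1 h= 6  |111111[1]111111…
gen 28: q1 h= 7  …111111[1]111111…
gen 29: q1 h= 8  …111111[1]111111…
gen 30: q1 h= 9  …111111[1]111111…
gen 31: q1 h=10  …111111[1]111111…
gen 32: q1 h=11  …111111[1]111111…
gen 33: q1 h=12  …111111[1]111111…
gen 34: q1 h=13  …111111[1]111111…

13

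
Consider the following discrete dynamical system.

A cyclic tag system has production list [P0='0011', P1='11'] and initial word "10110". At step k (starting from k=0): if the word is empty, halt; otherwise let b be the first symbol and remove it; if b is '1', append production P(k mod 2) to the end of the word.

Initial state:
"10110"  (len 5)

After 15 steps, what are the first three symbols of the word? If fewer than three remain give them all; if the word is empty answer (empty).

110

k=0  "10110"  (len 5)
k=1  "01100011"  (len 8)
k=2  "1100011"  (len 7)
k=3  "1000110011"  (len 10)
k=4  "00011001111"  (len 11)
k=5  "0011001111"  (len 10)
k=6  "011001111"  (len 9)
k=7  "11001111"  (len 8)
k=8  "100111111"  (len 9)
k=9  "001111110011"  (len 12)
k=10  "01111110011"  (len 11)
k=11  "1111110011"  (len 10)
k=12  "11111001111"  (len 11)
k=13  "11110011110011"  (len 14)
k=14  "111001111001111"  (len 15)
k=15  "110011110011110011"  (len 18)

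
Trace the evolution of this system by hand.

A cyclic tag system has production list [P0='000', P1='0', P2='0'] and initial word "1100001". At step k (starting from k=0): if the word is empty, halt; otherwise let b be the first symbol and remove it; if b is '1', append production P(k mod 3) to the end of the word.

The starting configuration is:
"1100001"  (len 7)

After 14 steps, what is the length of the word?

0

gen 0: "1100001"  (len 7)
gen 1: "100001000"  (len 9)
gen 2: "000010000"  (len 9)
gen 3: "00010000"  (len 8)
gen 4: "0010000"  (len 7)
gen 5: "010000"  (len 6)
gen 6: "10000"  (len 5)
gen 7: "0000000"  (len 7)
gen 8: "000000"  (len 6)
gen 9: "00000"  (len 5)
gen 10: "0000"  (len 4)
gen 11: "000"  (len 3)
gen 12: "00"  (len 2)
gen 13: "0"  (len 1)
gen 14: (halted — word empty)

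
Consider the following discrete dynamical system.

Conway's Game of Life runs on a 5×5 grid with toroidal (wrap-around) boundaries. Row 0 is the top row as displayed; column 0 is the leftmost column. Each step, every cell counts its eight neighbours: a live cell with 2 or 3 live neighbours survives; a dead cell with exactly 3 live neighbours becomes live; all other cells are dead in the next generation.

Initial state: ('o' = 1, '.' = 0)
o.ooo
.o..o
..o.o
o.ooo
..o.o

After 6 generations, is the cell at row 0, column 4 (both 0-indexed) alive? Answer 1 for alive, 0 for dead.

[0] o.ooo
.o..o
..o.o
o.ooo
..o.o
[1] ..o..
.o...
..o..
o.o..
.....
[2] .....
.oo..
..o..
.o...
.o...
[3] .oo..
.oo..
..o..
.oo..
.....
[4] .oo..
...o.
...o.
.oo..
.....
[5] ..o..
...o.
...o.
..o..
.....
[6] .....
..oo.
..oo.
.....
.....

0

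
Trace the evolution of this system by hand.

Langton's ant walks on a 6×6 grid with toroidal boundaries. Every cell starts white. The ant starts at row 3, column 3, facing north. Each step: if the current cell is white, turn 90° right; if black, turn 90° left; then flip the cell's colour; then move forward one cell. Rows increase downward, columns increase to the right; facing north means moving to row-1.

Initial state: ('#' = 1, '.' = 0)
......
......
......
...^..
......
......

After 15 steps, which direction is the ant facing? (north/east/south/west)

[0] ......
......
......
...^..
......
......
[1] ......
......
......
...#>.
......
......
[2] ......
......
......
...##.
....v.
......
[3] ......
......
......
...##.
...<#.
......
[4] ......
......
......
...^#.
...##.
......
[5] ......
......
......
..<.#.
...##.
......
[6] ......
......
..^...
..#.#.
...##.
......
[7] ......
......
..#>..
..#.#.
...##.
......
[8] ......
......
..##..
..#v#.
...##.
......
[9] ......
......
..##..
..<##.
...##.
......
[10] ......
......
..##..
...##.
..v##.
......
[11] ......
......
..##..
...##.
.<###.
......
[12] ......
......
..##..
.^.##.
.####.
......
[13] ......
......
..##..
.#>##.
.####.
......
[14] ......
......
..##..
.####.
.#v##.
......
[15] ......
......
..##..
.####.
.#.>#.
......

east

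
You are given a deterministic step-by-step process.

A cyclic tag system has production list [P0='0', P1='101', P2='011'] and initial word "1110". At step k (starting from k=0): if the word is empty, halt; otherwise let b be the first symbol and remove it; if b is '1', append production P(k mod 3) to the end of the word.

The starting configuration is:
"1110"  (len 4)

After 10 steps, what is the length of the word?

8

0) "1110"  (len 4)
1) "1100"  (len 4)
2) "100101"  (len 6)
3) "00101011"  (len 8)
4) "0101011"  (len 7)
5) "101011"  (len 6)
6) "01011011"  (len 8)
7) "1011011"  (len 7)
8) "011011101"  (len 9)
9) "11011101"  (len 8)
10) "10111010"  (len 8)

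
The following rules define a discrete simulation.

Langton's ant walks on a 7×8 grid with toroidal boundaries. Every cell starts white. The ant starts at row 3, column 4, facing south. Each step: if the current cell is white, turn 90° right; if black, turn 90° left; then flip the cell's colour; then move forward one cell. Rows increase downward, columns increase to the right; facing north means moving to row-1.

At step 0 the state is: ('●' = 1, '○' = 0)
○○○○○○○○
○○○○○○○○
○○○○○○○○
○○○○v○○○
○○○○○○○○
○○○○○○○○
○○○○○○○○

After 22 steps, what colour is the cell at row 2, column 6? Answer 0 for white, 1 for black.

0

0) ○○○○○○○○
○○○○○○○○
○○○○○○○○
○○○○v○○○
○○○○○○○○
○○○○○○○○
○○○○○○○○
1) ○○○○○○○○
○○○○○○○○
○○○○○○○○
○○○<●○○○
○○○○○○○○
○○○○○○○○
○○○○○○○○
2) ○○○○○○○○
○○○○○○○○
○○○^○○○○
○○○●●○○○
○○○○○○○○
○○○○○○○○
○○○○○○○○
3) ○○○○○○○○
○○○○○○○○
○○○●>○○○
○○○●●○○○
○○○○○○○○
○○○○○○○○
○○○○○○○○
4) ○○○○○○○○
○○○○○○○○
○○○●●○○○
○○○●v○○○
○○○○○○○○
○○○○○○○○
○○○○○○○○
5) ○○○○○○○○
○○○○○○○○
○○○●●○○○
○○○●○>○○
○○○○○○○○
○○○○○○○○
○○○○○○○○
6) ○○○○○○○○
○○○○○○○○
○○○●●○○○
○○○●○●○○
○○○○○v○○
○○○○○○○○
○○○○○○○○
7) ○○○○○○○○
○○○○○○○○
○○○●●○○○
○○○●○●○○
○○○○<●○○
○○○○○○○○
○○○○○○○○
8) ○○○○○○○○
○○○○○○○○
○○○●●○○○
○○○●^●○○
○○○○●●○○
○○○○○○○○
○○○○○○○○
9) ○○○○○○○○
○○○○○○○○
○○○●●○○○
○○○●●>○○
○○○○●●○○
○○○○○○○○
○○○○○○○○
10) ○○○○○○○○
○○○○○○○○
○○○●●^○○
○○○●●○○○
○○○○●●○○
○○○○○○○○
○○○○○○○○
11) ○○○○○○○○
○○○○○○○○
○○○●●●>○
○○○●●○○○
○○○○●●○○
○○○○○○○○
○○○○○○○○
12) ○○○○○○○○
○○○○○○○○
○○○●●●●○
○○○●●○v○
○○○○●●○○
○○○○○○○○
○○○○○○○○
13) ○○○○○○○○
○○○○○○○○
○○○●●●●○
○○○●●<●○
○○○○●●○○
○○○○○○○○
○○○○○○○○
14) ○○○○○○○○
○○○○○○○○
○○○●●^●○
○○○●●●●○
○○○○●●○○
○○○○○○○○
○○○○○○○○
15) ○○○○○○○○
○○○○○○○○
○○○●<○●○
○○○●●●●○
○○○○●●○○
○○○○○○○○
○○○○○○○○
16) ○○○○○○○○
○○○○○○○○
○○○●○○●○
○○○●v●●○
○○○○●●○○
○○○○○○○○
○○○○○○○○
17) ○○○○○○○○
○○○○○○○○
○○○●○○●○
○○○●○>●○
○○○○●●○○
○○○○○○○○
○○○○○○○○
18) ○○○○○○○○
○○○○○○○○
○○○●○^●○
○○○●○○●○
○○○○●●○○
○○○○○○○○
○○○○○○○○
19) ○○○○○○○○
○○○○○○○○
○○○●○●>○
○○○●○○●○
○○○○●●○○
○○○○○○○○
○○○○○○○○
20) ○○○○○○○○
○○○○○○^○
○○○●○●○○
○○○●○○●○
○○○○●●○○
○○○○○○○○
○○○○○○○○
21) ○○○○○○○○
○○○○○○●>
○○○●○●○○
○○○●○○●○
○○○○●●○○
○○○○○○○○
○○○○○○○○
22) ○○○○○○○○
○○○○○○●●
○○○●○●○v
○○○●○○●○
○○○○●●○○
○○○○○○○○
○○○○○○○○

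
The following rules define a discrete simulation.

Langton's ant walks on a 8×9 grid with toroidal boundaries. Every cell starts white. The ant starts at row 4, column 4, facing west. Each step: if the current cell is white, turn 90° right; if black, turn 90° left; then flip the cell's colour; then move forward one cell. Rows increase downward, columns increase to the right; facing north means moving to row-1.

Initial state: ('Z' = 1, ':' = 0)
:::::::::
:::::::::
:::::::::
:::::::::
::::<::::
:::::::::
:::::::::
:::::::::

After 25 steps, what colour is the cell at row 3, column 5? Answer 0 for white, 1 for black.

[0] :::::::::
:::::::::
:::::::::
:::::::::
::::<::::
:::::::::
:::::::::
:::::::::
[1] :::::::::
:::::::::
:::::::::
::::^::::
::::Z::::
:::::::::
:::::::::
:::::::::
[2] :::::::::
:::::::::
:::::::::
::::Z>:::
::::Z::::
:::::::::
:::::::::
:::::::::
[3] :::::::::
:::::::::
:::::::::
::::ZZ:::
::::Zv:::
:::::::::
:::::::::
:::::::::
[4] :::::::::
:::::::::
:::::::::
::::ZZ:::
::::<Z:::
:::::::::
:::::::::
:::::::::
[5] :::::::::
:::::::::
:::::::::
::::ZZ:::
:::::Z:::
::::v::::
:::::::::
:::::::::
[6] :::::::::
:::::::::
:::::::::
::::ZZ:::
:::::Z:::
:::<Z::::
:::::::::
:::::::::
[7] :::::::::
:::::::::
:::::::::
::::ZZ:::
:::^:Z:::
:::ZZ::::
:::::::::
:::::::::
[8] :::::::::
:::::::::
:::::::::
::::ZZ:::
:::Z>Z:::
:::ZZ::::
:::::::::
:::::::::
[9] :::::::::
:::::::::
:::::::::
::::ZZ:::
:::ZZZ:::
:::Zv::::
:::::::::
:::::::::
[10] :::::::::
:::::::::
:::::::::
::::ZZ:::
:::ZZZ:::
:::Z:>:::
:::::::::
:::::::::
[11] :::::::::
:::::::::
:::::::::
::::ZZ:::
:::ZZZ:::
:::Z:Z:::
:::::v:::
:::::::::
[12] :::::::::
:::::::::
:::::::::
::::ZZ:::
:::ZZZ:::
:::Z:Z:::
::::<Z:::
:::::::::
[13] :::::::::
:::::::::
:::::::::
::::ZZ:::
:::ZZZ:::
:::Z^Z:::
::::ZZ:::
:::::::::
[14] :::::::::
:::::::::
:::::::::
::::ZZ:::
:::ZZZ:::
:::ZZ>:::
::::ZZ:::
:::::::::
[15] :::::::::
:::::::::
:::::::::
::::ZZ:::
:::ZZ^:::
:::ZZ::::
::::ZZ:::
:::::::::
[16] :::::::::
:::::::::
:::::::::
::::ZZ:::
:::Z<::::
:::ZZ::::
::::ZZ:::
:::::::::
[17] :::::::::
:::::::::
:::::::::
::::ZZ:::
:::Z:::::
:::Zv::::
::::ZZ:::
:::::::::
[18] :::::::::
:::::::::
:::::::::
::::ZZ:::
:::Z:::::
:::Z:>:::
::::ZZ:::
:::::::::
[19] :::::::::
:::::::::
:::::::::
::::ZZ:::
:::Z:::::
:::Z:Z:::
::::Zv:::
:::::::::
[20] :::::::::
:::::::::
:::::::::
::::ZZ:::
:::Z:::::
:::Z:Z:::
::::Z:>::
:::::::::
[21] :::::::::
:::::::::
:::::::::
::::ZZ:::
:::Z:::::
:::Z:Z:::
::::Z:Z::
::::::v::
[22] :::::::::
:::::::::
:::::::::
::::ZZ:::
:::Z:::::
:::Z:Z:::
::::Z:Z::
:::::<Z::
[23] :::::::::
:::::::::
:::::::::
::::ZZ:::
:::Z:::::
:::Z:Z:::
::::Z^Z::
:::::ZZ::
[24] :::::::::
:::::::::
:::::::::
::::ZZ:::
:::Z:::::
:::Z:Z:::
::::ZZ>::
:::::ZZ::
[25] :::::::::
:::::::::
:::::::::
::::ZZ:::
:::Z:::::
:::Z:Z^::
::::ZZ:::
:::::ZZ::

1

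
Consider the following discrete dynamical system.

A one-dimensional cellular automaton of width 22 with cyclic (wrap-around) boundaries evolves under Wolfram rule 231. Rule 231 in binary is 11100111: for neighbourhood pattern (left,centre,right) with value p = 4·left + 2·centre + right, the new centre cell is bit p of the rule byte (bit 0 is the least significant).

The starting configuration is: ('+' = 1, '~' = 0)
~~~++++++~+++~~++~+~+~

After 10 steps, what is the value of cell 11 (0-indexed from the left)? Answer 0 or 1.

1

t=0: ~~~++++++~+++~~++~+~+~
t=1: +++~++++++~++~+~+++++~
t=2: ~+++~++++++~++++~+++++
t=3: +~+++~++++++~++++~++++
t=4: ++~+++~++++++~++++~+++
t=5: +++~+++~++++++~++++~++
t=6: ++++~+++~++++++~++++~+
t=7: +++++~+++~++++++~++++~
t=8: ~+++++~+++~++++++~++++
t=9: +~+++++~+++~++++++~+++
t=10: ++~+++++~+++~++++++~++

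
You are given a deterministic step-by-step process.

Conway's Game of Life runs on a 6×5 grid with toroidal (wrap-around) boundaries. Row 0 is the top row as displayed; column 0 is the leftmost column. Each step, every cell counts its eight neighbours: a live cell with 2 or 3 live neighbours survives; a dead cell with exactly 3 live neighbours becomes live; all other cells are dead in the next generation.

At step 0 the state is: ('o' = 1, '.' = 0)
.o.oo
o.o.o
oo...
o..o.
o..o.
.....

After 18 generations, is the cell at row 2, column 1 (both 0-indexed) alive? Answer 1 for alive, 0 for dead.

0) .o.oo
o.o.o
oo...
o..o.
o..o.
.....
1) .oooo
..o..
..oo.
o.o..
.....
o.oo.
2) o...o
....o
..oo.
.ooo.
..ooo
o....
3) o...o
o...o
.o..o
.o...
o...o
oo...
4) .....
.o.o.
.o..o
.o..o
....o
.o...
5) ..o..
o.o..
.o.oo
...oo
.....
.....
6) .o...
o.o.o
.o...
o.ooo
.....
.....
7) oo...
o.o..
.....
ooooo
...oo
.....
8) oo...
o....
.....
ooo..
.o...
o...o
9) .o...
oo...
o....
ooo..
..o.o
....o
10) .o...
oo...
..o.o
o.ooo
..o.o
o..o.
11) .oo.o
ooo..
..o..
o.o..
..o..
ooooo
12) .....
o....
o.oo.
..oo.
.....
....o
13) .....
.o..o
..oo.
.oooo
...o.
.....
14) .....
..oo.
.....
.o..o
...oo
.....
15) .....
.....
..oo.
o..oo
o..oo
.....
16) .....
.....
..oo.
oo...
o..o.
....o
17) .....
.....
.oo..
oo.o.
oo...
....o
18) .....
.....
ooo..
....o
.oo..
o....

1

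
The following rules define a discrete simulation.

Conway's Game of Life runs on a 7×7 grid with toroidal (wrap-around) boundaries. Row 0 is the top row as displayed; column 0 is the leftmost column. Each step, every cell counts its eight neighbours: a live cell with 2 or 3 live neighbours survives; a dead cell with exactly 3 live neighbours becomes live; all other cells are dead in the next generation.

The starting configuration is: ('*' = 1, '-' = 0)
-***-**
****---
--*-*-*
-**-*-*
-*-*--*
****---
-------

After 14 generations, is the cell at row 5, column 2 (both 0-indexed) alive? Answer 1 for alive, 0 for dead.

1

step 0: -***-**
****---
--*-*-*
-**-*-*
-*-*--*
****---
-------
step 1: ---**-*
-------
----*-*
-*--*-*
----***
**-*---
----*-*
step 2: ---**--
---**--
*------
---**-*
-****-*
*--*---
--*-*-*
step 3: --*----
---**--
-----*-
-*--*-*
-*----*
*-----*
--*-**-
step 4: --*--*-
---**--
---*-*-
------*
-*----*
**----*
-*-*-**
step 5: --*--**
--**-*-
---*-*-
*----**
-*---**
-*-----
-*--**-
step 6: -**---*
--**-*-
--**-*-
*------
-*---*-
-**-*-*
***-***
step 7: -------
-----**
-***--*
-**-*-*
-**--**
----*--
----*--
step 8: -----*-
*-*--**
-*-**-*
----*-*
-**-*-*
---**--
-------
step 9: -----*-
****---
-****--
-*--*-*
*-*-*--
--****-
----*--
step 10: -****--
*------
----**-
----*--
*-*---*
-**--*-
-------
step 11: -***---
-**--*-
----**-
---**-*
*-**-**
***---*
----*--
step 12: -*-**--
-*---*-
--*---*
*-*----
-------
--*-*--
-------
step 13: --*-*--
**-***-
*-*---*
-*-----
-*-*---
-------
--*-*--
step 14: --*----
*---**-
--*****
-*-----
--*----
--**---
-------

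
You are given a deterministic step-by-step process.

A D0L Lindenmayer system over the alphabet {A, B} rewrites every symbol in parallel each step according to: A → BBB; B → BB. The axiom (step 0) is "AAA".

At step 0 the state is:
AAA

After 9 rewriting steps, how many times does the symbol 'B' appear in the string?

2304

k=0  AAA
k=1  BBBBBBBBB
k=2  BBBBBBBBBBBBBBBBBB
k=3  BBBBBBBBBBBBBBBBBBBBBBBBBBBBBBBBBBBB
k=4  BBBBBBBBBBBBBBBBBBBBBBBBBBBBBBBBBBBBBBBBBBBBBBBBBBBBBBBBBBBBBBBBBBBBBBBB
k=5  BBBBBBBBBBBBBBBBBBBBBBBBBBBBBBBBBBBBBBBBBBBBBBBBBBBBBBBBBB…BBBBBBBBBBBBBBBBBBBBBBBBBBBBBBBBBBBBBBBBBBBBBBBBBBBBBBBBBB  (len 144)
k=6  BBBBBBBBBBBBBBBBBBBBBBBBBBBBBBBBBBBBBBBBBBBBBBBBBBBBBBBBBB…BBBBBBBBBBBBBBBBBBBBBBBBBBBBBBBBBBBBBBBBBBBBBBBBBBBBBBBBBB  (len 288)
k=7  BBBBBBBBBBBBBBBBBBBBBBBBBBBBBBBBBBBBBBBBBBBBBBBBBBBBBBBBBB…BBBBBBBBBBBBBBBBBBBBBBBBBBBBBBBBBBBBBBBBBBBBBBBBBBBBBBBBBB  (len 576)
k=8  BBBBBBBBBBBBBBBBBBBBBBBBBBBBBBBBBBBBBBBBBBBBBBBBBBBBBBBBBB…BBBBBBBBBBBBBBBBBBBBBBBBBBBBBBBBBBBBBBBBBBBBBBBBBBBBBBBBBB  (len 1152)
k=9  BBBBBBBBBBBBBBBBBBBBBBBBBBBBBBBBBBBBBBBBBBBBBBBBBBBBBBBBBB…BBBBBBBBBBBBBBBBBBBBBBBBBBBBBBBBBBBBBBBBBBBBBBBBBBBBBBBBBB  (len 2304)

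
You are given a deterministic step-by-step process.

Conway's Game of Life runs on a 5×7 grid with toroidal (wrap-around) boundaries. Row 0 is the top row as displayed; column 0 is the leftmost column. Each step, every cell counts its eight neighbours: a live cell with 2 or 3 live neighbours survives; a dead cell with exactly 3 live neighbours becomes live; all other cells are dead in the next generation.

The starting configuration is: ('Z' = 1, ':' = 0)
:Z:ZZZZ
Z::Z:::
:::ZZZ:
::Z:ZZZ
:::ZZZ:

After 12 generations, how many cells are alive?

[0] :Z:ZZZZ
Z::Z:::
:::ZZZ:
::Z:ZZZ
:::ZZZ:
[1] Z:::::Z
Z::::::
::Z::::
::Z:::Z
Z::::::
[2] ZZ::::Z
ZZ::::Z
:Z:::::
:Z:::::
ZZ:::::
[3] ::Z::::
::Z:::Z
:ZZ::::
:ZZ::::
::Z:::Z
[4] :ZZZ:::
::ZZ:::
Z::Z:::
Z::Z:::
::ZZ:::
[5] :Z::Z::
::::Z::
:Z:ZZ::
:Z:ZZ::
::::Z::
[6] :::ZZZ:
::Z:ZZ:
:::::Z:
:::::Z:
::Z:ZZ:
[7] ::Z:::Z
::::::Z
:::::ZZ
:::::ZZ
::::::Z
[8] Z::::ZZ
Z:::::Z
Z::::::
Z::::::
Z:::::Z
[9] :Z:::Z:
:Z:::Z:
ZZ:::::
ZZ:::::
:Z:::Z:
[10] ZZZ:ZZZ
:ZZ:::Z
::Z:::Z
::Z:::Z
:ZZ:::Z
[11] :::::::
:::::::
::ZZ:ZZ
::ZZ:ZZ
:::::::
[12] :::::::
:::::::
::ZZ:ZZ
::ZZ:ZZ
:::::::

8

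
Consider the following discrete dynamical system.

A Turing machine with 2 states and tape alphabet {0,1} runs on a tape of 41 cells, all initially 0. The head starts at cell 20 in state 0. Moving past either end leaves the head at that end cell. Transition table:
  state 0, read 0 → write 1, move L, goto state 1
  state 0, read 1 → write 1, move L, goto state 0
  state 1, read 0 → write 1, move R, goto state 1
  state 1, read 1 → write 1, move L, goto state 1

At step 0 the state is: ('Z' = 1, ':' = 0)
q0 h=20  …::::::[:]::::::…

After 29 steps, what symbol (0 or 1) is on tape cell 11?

0) q0 h=20  …::::::[:]::::::…
1) q1 h=19  …::::::[:]Z:::::…
2) q1 h=20  …:::::Z[Z]::::::…
3) q1 h=19  …::::::[Z]Z:::::…
4) q1 h=18  …::::::[:]ZZ::::…
5) q1 h=19  …:::::Z[Z]Z:::::…
6) q1 h=18  …::::::[Z]ZZ::::…
7) q1 h=17  …::::::[:]ZZZ:::…
8) q1 h=18  …:::::Z[Z]ZZ::::…
9) q1 h=17  …::::::[Z]ZZZ:::…
10) q1 h=16  …::::::[:]ZZZZ::…
11) q1 h=17  …:::::Z[Z]ZZZ:::…
12) q1 h=16  …::::::[Z]ZZZZ::…
13) q1 h=15  …::::::[:]ZZZZZ:…
14) q1 h=16  …:::::Z[Z]ZZZZ::…
15) q1 h=15  …::::::[Z]ZZZZZ:…
16) q1 h=14  …::::::[:]ZZZZZZ…
17) q1 h=15  …:::::Z[Z]ZZZZZ:…
18) q1 h=14  …::::::[Z]ZZZZZZ…
19) q1 h=13  …::::::[:]ZZZZZZ…
20) q1 h=14  …:::::Z[Z]ZZZZZZ…
21) q1 h=13  …::::::[Z]ZZZZZZ…
22) q1 h=12  …::::::[:]ZZZZZZ…
23) q1 h=13  …:::::Z[Z]ZZZZZZ…
24) q1 h=12  …::::::[Z]ZZZZZZ…
25) q1 h=11  …::::::[:]ZZZZZZ…
26) q1 h=12  …:::::Z[Z]ZZZZZZ…
27) q1 h=11  …::::::[Z]ZZZZZZ…
28) q1 h=10  …::::::[:]ZZZZZZ…
29) q1 h=11  …:::::Z[Z]ZZZZZZ…

1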